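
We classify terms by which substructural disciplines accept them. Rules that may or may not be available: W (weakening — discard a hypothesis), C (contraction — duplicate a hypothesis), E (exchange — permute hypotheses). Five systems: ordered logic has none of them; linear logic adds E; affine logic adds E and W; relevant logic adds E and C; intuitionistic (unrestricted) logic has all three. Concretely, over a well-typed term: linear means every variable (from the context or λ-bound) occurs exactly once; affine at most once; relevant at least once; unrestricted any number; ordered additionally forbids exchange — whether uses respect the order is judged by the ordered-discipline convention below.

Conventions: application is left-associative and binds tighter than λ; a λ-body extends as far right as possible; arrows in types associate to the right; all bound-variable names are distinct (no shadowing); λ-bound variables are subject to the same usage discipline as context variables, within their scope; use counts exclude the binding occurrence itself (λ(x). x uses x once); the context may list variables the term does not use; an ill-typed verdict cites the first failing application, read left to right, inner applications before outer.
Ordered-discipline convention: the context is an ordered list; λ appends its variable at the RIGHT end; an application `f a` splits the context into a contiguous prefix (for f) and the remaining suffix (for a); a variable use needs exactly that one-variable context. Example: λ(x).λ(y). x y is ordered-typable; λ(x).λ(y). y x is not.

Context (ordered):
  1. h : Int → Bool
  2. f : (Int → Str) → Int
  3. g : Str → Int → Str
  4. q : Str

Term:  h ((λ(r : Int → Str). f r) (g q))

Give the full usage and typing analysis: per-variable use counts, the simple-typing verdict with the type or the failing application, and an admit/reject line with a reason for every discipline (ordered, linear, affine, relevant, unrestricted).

use counts: h: 1; f: 1; g: 1; q: 1; r (bound): 1
left-to-right use order: h, f, r, g, q
typing: ✓ — Bool
ordered: ✓ — one use each (h, f, g, q, r); ordered split holds
linear: ✓ — single use per variable (h, f, g, q, r)
affine: ✓ — at most one use each (h, f, g, q, r)
relevant: ✓ — every one of h, f, g, q, r appears
unrestricted: ✓ — type-checks (Bool) and nothing is barred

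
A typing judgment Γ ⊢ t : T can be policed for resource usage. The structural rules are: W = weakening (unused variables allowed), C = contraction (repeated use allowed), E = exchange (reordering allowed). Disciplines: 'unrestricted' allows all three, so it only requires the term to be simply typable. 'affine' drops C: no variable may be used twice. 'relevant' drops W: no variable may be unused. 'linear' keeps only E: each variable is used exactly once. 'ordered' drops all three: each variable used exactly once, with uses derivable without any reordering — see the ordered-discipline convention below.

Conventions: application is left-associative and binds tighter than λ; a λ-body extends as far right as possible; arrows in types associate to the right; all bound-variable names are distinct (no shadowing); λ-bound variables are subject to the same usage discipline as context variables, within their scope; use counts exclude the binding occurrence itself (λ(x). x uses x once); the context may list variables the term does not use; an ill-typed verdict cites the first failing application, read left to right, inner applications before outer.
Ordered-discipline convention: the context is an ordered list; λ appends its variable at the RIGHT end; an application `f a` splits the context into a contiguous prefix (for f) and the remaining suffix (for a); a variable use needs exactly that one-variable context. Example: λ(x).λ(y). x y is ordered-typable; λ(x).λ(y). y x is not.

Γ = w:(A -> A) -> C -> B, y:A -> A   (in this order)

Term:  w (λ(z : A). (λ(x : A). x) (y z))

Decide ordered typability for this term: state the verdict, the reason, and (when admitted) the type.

yes — w, y, z, x once each; derivable with no W/C/E; term : C -> B
use counts: w=1, y=1, z (bound)=1, x (bound)=1
left-to-right use order: w, x, y, z
typing: well-typed at C -> B
per-discipline verdicts: ordered ✓ | linear ✓ | affine ✓ | relevant ✓ | unrestricted ✓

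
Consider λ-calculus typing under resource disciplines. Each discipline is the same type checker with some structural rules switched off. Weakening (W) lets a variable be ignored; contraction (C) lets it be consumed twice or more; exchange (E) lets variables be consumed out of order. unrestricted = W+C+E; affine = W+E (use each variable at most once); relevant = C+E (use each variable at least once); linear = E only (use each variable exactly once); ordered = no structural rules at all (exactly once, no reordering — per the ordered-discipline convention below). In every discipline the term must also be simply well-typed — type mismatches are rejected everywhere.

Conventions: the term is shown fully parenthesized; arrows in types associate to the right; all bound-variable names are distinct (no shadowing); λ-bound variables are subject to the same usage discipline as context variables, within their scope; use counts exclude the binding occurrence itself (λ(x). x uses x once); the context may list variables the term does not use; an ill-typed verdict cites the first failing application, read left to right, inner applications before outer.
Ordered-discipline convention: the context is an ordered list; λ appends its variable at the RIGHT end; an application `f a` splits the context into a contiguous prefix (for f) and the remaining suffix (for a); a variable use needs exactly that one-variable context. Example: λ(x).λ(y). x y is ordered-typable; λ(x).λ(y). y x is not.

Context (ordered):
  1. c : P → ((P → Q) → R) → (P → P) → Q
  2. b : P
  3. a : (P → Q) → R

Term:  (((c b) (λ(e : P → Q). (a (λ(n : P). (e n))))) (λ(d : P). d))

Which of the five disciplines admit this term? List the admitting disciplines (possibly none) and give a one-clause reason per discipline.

admitted by: ordered, linear, affine, relevant, unrestricted
use counts: c=1; b=1; a=1; e (bound)=1; n (bound)=1; d (bound)=1
order of uses: c, b, a, e, n, d
typing: well-typed at Q
ordered: ✓ — one use each (c, b, a, e, n, d); ordered split holds
linear: ✓ — exactly-once usage across c, b, a, e, n, d
affine: ✓ — none of c, b, a, e, n, d used more than once
relevant: ✓ — none of c, b, a, e, n, d goes unused
unrestricted: ✓ — well-typed at Q; no restrictions here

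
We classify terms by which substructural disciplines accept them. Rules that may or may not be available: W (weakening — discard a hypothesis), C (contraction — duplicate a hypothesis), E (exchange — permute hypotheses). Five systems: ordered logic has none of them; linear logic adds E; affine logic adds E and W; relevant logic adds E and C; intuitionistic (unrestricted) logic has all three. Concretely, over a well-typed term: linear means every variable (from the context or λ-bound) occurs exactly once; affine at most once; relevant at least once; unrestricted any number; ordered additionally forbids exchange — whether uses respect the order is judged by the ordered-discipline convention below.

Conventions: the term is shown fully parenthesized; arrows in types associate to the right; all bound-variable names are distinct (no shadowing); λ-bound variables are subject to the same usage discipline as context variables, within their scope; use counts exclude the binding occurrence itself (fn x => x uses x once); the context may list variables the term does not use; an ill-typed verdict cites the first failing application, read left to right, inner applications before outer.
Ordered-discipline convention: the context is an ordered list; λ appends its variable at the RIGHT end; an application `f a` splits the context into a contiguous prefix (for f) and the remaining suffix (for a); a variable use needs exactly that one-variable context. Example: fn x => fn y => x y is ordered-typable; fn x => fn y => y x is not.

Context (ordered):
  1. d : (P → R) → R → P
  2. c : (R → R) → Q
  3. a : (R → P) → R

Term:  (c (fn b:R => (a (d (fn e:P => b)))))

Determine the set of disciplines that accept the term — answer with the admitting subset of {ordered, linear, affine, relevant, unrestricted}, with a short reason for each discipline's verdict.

admitted in: affine, unrestricted
counts: d ×1; c ×1; a ×1; b (λ-bound) ×1; e (λ-bound) ×0
uses in reading order: c, a, d, b
typing: well-typed — term : Q
ordered: ✗, e never used (weakening)
linear: ✗, e never used (weakening)
affine: ✓, at most one use each (d, c, a, b, e)
relevant: ✗, e never used (weakening)
unrestricted: ✓, simply typable at Q; W, C, E all held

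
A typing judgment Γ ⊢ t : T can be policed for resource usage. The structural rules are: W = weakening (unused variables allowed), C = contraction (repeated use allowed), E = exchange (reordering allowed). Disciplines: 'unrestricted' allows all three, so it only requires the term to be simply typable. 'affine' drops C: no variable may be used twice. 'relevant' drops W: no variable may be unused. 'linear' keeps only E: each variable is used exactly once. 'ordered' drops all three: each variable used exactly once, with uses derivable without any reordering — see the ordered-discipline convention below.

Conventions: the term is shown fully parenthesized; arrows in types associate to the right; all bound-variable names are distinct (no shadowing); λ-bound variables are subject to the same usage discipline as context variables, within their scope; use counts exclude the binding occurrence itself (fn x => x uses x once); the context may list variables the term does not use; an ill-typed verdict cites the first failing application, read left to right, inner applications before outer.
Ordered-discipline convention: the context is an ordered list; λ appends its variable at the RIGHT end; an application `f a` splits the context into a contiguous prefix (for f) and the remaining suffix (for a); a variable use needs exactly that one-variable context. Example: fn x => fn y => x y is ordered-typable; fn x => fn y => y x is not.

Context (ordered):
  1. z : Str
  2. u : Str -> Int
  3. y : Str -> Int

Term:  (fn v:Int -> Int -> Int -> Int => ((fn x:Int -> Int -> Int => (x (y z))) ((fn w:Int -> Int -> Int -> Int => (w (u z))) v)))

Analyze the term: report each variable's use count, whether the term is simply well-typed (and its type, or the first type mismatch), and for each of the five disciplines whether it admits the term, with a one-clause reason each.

variable uses: z ×2, u ×1, y ×1, v (bound) ×1, x (bound) ×1, w (bound) ×1
left-to-right use order: x, y, z, w, u, z, v
typing: well-typed at (Int -> Int -> Int -> Int) -> Int -> Int
ordered: ✗ — z ×2 used more than once (contraction)
linear: ✗ — z ×2 used more than once (contraction)
affine: ✗ — z ×2 used more than once (contraction)
relevant: ✓ — z, u, y, v, x, w: all used, weakening unneeded
unrestricted: ✓ — simply typable at (Int -> Int -> Int -> Int) -> Int -> Int; W, C, E all held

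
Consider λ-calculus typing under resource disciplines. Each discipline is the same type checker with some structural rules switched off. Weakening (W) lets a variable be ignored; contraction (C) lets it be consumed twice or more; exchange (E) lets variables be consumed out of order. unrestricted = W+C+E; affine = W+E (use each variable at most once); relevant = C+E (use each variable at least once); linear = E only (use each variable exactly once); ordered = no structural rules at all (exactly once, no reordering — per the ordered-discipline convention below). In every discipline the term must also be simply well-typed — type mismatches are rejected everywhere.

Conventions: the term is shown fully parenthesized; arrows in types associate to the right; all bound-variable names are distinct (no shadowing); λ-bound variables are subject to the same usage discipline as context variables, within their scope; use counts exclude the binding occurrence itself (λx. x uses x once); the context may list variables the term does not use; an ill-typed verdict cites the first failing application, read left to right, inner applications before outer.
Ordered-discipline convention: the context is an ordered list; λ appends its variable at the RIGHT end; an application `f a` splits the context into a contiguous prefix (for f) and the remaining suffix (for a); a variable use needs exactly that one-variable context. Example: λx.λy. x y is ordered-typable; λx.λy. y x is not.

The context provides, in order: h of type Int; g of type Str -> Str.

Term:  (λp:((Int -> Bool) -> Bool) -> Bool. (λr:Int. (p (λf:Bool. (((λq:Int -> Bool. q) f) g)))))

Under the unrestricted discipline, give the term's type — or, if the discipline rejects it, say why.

not well-typed under unrestricted — not simply typable
variable uses: h ×0, g ×1, p (bound) ×1, r (bound) ×0, f (bound) ×1, q (bound) ×1
uses in reading order: p, q, f, g
typing: ill-typed: an application expects Int -> Bool but receives Bool
across the five disciplines: ordered ✗; linear ✗; affine ✗; relevant ✗; unrestricted ✗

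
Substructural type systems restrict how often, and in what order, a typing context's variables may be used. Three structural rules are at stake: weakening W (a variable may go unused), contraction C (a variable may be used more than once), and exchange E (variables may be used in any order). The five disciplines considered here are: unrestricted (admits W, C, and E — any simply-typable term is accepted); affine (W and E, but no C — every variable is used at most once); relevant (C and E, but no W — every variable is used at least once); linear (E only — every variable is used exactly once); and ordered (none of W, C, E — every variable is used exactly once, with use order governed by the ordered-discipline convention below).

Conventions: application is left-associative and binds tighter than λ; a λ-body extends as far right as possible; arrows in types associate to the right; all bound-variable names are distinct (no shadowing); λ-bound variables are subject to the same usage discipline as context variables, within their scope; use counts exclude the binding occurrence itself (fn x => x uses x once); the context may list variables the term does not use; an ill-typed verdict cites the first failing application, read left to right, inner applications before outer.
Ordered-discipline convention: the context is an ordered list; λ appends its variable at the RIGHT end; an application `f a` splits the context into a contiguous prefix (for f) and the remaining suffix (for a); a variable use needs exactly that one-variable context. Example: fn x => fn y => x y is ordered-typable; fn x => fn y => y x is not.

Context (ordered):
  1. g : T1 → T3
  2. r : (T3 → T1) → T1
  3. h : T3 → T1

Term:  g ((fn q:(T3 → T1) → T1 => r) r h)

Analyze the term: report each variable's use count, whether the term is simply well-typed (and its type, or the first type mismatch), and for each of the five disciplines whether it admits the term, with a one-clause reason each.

usage: g: 1; r: 2; h: 1; q (bound): 0
order of uses: g, r, r, h
typing: the term checks, with type T3
ordered: ✗, r ×2 used more than once (contraction); q left unused
linear: ✗, r ×2 used more than once (contraction); q left unused
affine: ✗, r ×2 used more than once (contraction)
relevant: ✗, q left unused
unrestricted: ✓, well-typed at T3; no restrictions here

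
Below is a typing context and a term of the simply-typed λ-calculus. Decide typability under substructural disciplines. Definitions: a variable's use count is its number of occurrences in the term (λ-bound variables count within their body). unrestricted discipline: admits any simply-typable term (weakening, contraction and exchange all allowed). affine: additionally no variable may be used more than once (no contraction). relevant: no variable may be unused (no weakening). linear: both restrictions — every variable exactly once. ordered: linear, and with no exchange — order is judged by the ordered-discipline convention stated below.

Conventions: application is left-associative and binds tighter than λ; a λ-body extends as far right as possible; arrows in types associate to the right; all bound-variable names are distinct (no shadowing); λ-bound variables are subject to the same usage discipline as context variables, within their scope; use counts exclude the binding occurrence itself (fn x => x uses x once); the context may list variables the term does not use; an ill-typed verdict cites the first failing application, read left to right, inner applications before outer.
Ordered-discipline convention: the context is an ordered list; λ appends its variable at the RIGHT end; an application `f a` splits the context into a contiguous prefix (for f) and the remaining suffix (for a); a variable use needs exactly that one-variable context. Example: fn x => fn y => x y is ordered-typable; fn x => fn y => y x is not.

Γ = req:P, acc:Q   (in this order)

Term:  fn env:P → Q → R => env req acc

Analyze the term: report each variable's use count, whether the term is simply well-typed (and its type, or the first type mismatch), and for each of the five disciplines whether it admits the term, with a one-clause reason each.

usage: req: 1, acc: 1, env [bound]: 1
use order (left to right): env, req, acc
typing: the term checks, with type (P → Q → R) → R
ordered: ✗, use order env, req, acc needs exchange
linear: ✓, req, acc, env: one use apiece
affine: ✓, none of req, acc, env used more than once
relevant: ✓, req, acc, env: all used, weakening unneeded
unrestricted: ✓, type-checks ((P → Q → R) → R) and nothing is barred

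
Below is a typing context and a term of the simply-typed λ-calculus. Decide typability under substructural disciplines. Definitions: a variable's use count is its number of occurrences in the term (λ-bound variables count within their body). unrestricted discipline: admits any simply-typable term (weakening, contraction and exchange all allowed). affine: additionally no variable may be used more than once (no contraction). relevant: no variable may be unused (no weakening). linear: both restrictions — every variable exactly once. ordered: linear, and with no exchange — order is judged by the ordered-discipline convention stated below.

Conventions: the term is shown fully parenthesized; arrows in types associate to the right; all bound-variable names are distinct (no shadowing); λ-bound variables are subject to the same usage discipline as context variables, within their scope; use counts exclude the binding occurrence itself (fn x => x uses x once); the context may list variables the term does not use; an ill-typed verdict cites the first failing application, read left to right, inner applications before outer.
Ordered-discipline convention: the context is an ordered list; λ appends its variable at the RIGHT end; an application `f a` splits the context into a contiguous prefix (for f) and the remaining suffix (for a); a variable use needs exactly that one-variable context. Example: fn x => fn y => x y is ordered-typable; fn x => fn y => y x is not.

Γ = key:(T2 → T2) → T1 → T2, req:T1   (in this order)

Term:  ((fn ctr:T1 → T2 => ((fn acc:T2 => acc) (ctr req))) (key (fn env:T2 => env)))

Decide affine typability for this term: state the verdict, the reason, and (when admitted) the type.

yes — key, req, ctr, acc, env: no repeats, contraction unneeded; term : T2
variable uses: key: 1×; req: 1×; ctr (λ-bound): 1×; acc (λ-bound): 1×; env (λ-bound): 1×
left-to-right use order: acc, ctr, req, key, env
typing: ✓ — T2
summary: ordered ✗; linear ✓; affine ✓; relevant ✓; unrestricted ✓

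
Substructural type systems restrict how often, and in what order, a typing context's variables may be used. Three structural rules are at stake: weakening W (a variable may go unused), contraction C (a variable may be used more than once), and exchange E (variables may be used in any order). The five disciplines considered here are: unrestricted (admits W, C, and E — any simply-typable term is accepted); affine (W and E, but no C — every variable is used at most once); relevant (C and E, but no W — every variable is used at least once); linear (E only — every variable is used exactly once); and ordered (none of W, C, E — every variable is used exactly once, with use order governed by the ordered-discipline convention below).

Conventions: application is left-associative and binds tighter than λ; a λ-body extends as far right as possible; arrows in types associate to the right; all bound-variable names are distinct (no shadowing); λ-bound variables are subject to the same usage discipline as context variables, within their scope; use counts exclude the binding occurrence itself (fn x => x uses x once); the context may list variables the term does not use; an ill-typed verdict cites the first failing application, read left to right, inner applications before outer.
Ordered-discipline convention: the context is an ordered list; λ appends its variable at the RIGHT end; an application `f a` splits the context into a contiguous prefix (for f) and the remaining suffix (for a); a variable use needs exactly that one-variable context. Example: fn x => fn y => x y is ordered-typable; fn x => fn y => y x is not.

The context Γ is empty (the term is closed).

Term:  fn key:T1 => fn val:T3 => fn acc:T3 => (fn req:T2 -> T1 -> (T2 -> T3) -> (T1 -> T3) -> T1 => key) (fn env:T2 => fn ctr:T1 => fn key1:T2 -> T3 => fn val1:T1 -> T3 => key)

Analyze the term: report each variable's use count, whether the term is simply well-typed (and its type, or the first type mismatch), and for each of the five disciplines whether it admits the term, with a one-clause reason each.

use counts: key (bound): 2, val (bound): 0, acc (bound): 0, req (bound): 0, env (bound): 0, ctr (bound): 0, key1 (bound): 0, val1 (bound): 0
left-to-right use order: key, key
typing: well-typed at T1 -> T3 -> T3 -> T1
ordered: ✗, repeated use of key ×2; val, acc, req, env, ctr, key1, val1 never used (weakening)
linear: ✗, repeated use of key ×2; val, acc, req, env, ctr, key1, val1 never used (weakening)
affine: ✗, repeated use of key ×2
relevant: ✗, val, acc, req, env, ctr, key1, val1 never used (weakening)
unrestricted: ✓, well-typed at T1 -> T3 -> T3 -> T1; no restrictions here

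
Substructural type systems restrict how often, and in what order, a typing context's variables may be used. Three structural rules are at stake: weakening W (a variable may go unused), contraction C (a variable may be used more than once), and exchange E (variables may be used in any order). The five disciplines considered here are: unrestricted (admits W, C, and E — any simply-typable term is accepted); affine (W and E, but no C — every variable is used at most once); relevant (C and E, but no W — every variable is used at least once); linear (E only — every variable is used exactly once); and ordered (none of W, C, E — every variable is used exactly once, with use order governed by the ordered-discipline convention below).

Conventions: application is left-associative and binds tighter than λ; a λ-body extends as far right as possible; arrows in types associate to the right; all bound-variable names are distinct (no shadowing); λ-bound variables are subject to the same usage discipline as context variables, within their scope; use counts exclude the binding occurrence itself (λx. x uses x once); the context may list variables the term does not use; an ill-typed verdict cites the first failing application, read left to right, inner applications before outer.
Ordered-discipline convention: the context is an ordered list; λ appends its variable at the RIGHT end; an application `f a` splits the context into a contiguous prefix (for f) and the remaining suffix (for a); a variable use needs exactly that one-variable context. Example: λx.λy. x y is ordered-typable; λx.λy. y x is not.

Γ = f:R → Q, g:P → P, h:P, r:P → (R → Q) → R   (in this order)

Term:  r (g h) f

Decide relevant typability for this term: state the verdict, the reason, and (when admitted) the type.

yes — none of f, g, h, r goes unused; term : R
variable uses: f=1, g=1, h=1, r=1
left-to-right use order: r, g, h, f
typing: well-typed at R
summary: ordered ✗, linear ✓, affine ✓, relevant ✓, unrestricted ✓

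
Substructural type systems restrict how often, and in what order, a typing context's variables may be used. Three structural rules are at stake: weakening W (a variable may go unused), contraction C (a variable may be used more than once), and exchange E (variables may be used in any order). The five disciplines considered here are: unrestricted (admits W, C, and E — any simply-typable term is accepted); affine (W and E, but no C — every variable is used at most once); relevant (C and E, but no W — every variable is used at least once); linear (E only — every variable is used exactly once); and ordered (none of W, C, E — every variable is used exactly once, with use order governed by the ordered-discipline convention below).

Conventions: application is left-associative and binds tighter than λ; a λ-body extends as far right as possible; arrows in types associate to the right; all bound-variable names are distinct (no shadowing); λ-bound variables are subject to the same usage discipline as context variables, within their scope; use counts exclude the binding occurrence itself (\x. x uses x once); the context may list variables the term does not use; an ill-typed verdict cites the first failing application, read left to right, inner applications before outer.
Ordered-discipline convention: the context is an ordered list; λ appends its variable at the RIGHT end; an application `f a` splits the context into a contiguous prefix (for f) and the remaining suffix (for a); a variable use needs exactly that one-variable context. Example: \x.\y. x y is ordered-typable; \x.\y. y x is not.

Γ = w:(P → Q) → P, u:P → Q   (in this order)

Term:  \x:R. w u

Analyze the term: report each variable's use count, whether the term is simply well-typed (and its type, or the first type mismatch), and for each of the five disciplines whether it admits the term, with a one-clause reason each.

variable uses: w: 1, u: 1, x (bound): 0
left-to-right use order: w, u
typing: the term checks, with type R → P
ordered: ✗, unused: x — weakening required
linear: ✗, unused: x — weakening required
affine: ✓, no duplicate uses among w, u, x
relevant: ✗, unused: x — weakening required
unrestricted: ✓, well-typed at R → P; no restrictions here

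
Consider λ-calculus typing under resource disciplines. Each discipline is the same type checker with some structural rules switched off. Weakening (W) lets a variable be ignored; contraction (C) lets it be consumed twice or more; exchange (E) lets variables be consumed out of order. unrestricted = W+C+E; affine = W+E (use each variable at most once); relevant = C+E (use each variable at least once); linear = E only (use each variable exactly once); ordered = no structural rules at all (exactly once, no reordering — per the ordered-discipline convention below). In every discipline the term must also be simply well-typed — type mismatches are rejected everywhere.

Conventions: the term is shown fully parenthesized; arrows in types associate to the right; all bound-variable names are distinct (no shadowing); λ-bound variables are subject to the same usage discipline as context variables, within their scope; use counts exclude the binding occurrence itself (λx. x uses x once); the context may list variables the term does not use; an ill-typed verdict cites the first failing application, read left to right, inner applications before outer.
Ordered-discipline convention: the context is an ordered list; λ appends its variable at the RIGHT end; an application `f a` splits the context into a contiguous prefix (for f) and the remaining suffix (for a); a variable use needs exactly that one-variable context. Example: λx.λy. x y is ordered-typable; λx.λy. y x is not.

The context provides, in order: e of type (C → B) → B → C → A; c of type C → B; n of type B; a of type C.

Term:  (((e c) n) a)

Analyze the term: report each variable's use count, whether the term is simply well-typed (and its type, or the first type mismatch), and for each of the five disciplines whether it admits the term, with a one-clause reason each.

use counts: e ×1; c ×1; n ×1; a ×1
order of uses: e, c, n, a
typing: ✓ — A
ordered: ✓, e, c, n, a once each; derivable with no W/C/E
linear: ✓, exactly-once usage across e, c, n, a
affine: ✓, no duplicate uses among e, c, n, a
relevant: ✓, every one of e, c, n, a appears
unrestricted: ✓, typability at A is all that's needed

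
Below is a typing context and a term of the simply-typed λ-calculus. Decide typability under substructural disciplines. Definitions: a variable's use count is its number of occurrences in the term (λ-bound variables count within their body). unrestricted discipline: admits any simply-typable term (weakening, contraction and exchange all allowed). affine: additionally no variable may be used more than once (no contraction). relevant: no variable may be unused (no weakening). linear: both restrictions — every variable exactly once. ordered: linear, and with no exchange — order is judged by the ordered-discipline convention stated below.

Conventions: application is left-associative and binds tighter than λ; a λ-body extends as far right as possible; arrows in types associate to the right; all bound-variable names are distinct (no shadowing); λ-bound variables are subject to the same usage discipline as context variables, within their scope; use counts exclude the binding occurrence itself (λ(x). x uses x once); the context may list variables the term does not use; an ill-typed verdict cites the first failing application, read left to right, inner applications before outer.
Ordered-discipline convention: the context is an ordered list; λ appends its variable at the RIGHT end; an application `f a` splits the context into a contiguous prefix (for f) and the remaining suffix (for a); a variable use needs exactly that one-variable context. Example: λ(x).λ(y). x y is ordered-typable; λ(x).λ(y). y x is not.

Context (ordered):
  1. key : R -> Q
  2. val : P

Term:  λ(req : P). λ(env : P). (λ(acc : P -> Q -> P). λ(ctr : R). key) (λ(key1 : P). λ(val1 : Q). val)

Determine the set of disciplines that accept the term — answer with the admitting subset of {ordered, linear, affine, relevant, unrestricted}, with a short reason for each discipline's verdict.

admitted by: affine, unrestricted
counts: key ×1, val ×1, req (bound) ×0, env (bound) ×0, acc (bound) ×0, ctr (bound) ×0, key1 (bound) ×0, val1 (bound) ×0
order of uses: key, val
typing: well-typed — term : P -> P -> R -> R -> Q
ordered: ✗ — needs weakening: req, env, acc, ctr, key1, val1 unused
linear: ✗ — needs weakening: req, env, acc, ctr, key1, val1 unused
affine: ✓ — key, val, req, env, acc, ctr, key1, val1: no repeats, contraction unneeded
relevant: ✗ — needs weakening: req, env, acc, ctr, key1, val1 unused
unrestricted: ✓ — simply typable at P -> P -> R -> R -> Q; W, C, E all held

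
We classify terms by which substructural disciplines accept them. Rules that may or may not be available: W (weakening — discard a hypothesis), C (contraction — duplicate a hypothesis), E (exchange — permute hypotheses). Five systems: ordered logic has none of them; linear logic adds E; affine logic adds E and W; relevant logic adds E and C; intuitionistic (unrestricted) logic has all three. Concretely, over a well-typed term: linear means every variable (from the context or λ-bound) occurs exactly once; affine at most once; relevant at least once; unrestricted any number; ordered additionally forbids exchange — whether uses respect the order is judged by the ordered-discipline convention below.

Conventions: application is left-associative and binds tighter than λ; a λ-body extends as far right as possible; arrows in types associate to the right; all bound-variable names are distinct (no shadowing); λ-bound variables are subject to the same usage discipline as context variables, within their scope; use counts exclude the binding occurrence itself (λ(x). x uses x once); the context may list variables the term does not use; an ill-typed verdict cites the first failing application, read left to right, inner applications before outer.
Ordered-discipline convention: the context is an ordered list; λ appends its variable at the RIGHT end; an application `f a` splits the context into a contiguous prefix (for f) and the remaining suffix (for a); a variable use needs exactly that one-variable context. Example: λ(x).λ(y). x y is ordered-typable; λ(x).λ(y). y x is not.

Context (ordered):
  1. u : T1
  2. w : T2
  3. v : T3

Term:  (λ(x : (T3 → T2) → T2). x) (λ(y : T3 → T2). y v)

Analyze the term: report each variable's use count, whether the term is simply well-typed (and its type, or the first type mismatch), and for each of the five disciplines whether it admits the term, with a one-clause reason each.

variable uses: u: 0×; w: 0×; v: 1×; x (bound): 1×; y (bound): 1×
left-to-right use order: x, y, v
typing: ✓ — (T3 → T2) → T2
ordered ✗ (u, w left unused)
linear ✗ (u, w left unused)
affine ✓ (at most one use each (u, w, v, x, y))
relevant ✗ (u, w left unused)
unrestricted ✓ (well-typed at (T3 → T2) → T2; no restrictions here)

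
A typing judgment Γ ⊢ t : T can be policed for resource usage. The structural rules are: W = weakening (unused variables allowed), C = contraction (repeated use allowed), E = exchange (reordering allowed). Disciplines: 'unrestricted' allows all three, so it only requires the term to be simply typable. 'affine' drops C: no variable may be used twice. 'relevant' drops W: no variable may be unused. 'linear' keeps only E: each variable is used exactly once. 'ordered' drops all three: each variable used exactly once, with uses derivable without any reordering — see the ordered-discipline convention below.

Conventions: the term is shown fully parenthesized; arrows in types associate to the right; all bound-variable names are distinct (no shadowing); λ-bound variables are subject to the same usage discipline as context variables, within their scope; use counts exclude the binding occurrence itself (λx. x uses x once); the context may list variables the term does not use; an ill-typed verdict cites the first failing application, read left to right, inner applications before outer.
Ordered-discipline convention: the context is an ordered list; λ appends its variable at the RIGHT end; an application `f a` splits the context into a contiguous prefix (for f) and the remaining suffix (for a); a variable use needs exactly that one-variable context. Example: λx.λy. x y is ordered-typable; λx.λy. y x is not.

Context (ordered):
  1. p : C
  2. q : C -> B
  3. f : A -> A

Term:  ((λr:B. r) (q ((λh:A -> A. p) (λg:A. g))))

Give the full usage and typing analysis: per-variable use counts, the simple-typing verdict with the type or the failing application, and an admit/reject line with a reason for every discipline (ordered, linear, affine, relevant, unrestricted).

counts: p: 1; q: 1; f: 0; r [bound]: 1; h [bound]: 0; g [bound]: 1
uses in reading order: r, q, p, g
typing: ✓ — B
ordered: ✗ — f, h never used (weakening)
linear: ✗ — f, h never used (weakening)
affine: ✓ — p, q, f, r, h, g: no repeats, contraction unneeded
relevant: ✗ — f, h never used (weakening)
unrestricted: ✓ — type-checks (B) and nothing is barred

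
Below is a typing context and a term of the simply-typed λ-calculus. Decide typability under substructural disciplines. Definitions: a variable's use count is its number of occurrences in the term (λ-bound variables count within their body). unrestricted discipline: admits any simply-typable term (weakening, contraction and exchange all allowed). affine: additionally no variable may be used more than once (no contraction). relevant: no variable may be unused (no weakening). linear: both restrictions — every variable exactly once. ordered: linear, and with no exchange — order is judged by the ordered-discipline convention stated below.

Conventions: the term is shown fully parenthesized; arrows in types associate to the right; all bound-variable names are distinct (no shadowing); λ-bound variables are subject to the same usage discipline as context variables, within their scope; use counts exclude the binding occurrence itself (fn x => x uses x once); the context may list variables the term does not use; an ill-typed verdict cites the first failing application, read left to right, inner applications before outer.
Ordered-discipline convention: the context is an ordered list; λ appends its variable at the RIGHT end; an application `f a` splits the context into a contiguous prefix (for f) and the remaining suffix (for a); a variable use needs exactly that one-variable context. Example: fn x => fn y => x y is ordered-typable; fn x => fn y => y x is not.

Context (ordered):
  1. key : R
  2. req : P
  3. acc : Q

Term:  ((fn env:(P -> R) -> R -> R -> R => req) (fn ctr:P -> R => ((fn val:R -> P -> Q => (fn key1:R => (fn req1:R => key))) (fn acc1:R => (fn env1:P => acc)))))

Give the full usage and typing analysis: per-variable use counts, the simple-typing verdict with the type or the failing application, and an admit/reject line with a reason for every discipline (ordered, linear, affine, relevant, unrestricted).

use counts: key: 1; req: 1; acc: 1; env (λ-bound): 0; ctr (λ-bound): 0; val (λ-bound): 0; key1 (λ-bound): 0; req1 (λ-bound): 0; acc1 (λ-bound): 0; env1 (λ-bound): 0
left-to-right use order: req, key, acc
typing: the term checks, with type P
ordered ✗ (env, ctr, val, key1, req1, acc1, env1 left unused)
linear ✗ (env, ctr, val, key1, req1, acc1, env1 left unused)
affine ✓ (key, req, acc, env, ctr, val, key1, req1, acc1, env1: no repeats, contraction unneeded)
relevant ✗ (env, ctr, val, key1, req1, acc1, env1 left unused)
unrestricted ✓ (simply typable at P; W, C, E all held)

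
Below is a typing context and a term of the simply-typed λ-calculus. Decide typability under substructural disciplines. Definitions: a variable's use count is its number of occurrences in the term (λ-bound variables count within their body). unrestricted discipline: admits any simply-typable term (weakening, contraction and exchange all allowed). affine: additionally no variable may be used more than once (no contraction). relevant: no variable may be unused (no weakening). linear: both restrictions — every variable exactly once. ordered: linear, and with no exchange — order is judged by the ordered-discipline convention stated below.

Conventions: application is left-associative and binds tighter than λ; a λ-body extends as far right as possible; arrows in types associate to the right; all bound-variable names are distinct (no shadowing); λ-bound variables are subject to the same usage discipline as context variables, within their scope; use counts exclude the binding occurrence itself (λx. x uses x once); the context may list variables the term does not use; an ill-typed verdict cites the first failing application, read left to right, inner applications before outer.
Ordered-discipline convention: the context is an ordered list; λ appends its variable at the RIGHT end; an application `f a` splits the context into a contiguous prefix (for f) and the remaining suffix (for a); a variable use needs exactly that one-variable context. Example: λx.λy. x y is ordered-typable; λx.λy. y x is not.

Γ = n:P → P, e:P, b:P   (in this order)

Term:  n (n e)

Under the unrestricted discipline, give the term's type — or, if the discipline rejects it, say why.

term : P
usage: n ×2; e ×1; b ×0
left-to-right use order: n, n, e
typing: the term checks, with type P
all disciplines: ordered ✗ · linear ✗ · affine ✗ · relevant ✗ · unrestricted ✓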